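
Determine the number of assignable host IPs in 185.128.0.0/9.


Host bits = 32 - 9 = 23
Total addresses = 2^23 = 8388608
Usable = total - 2 (network and broadcast)
Usable hosts: 8388606


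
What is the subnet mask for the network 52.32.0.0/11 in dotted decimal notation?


/11 means 11 network bits, 21 host bits
Binary: 11111111111000000000000000000000
Mask: 255.224.0.0


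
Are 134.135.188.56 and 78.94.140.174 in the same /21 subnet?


Mask: 255.255.248.0
134.135.188.56 AND mask = 134.135.184.0
78.94.140.174 AND mask = 78.94.136.0
No, different subnets (134.135.184.0 vs 78.94.136.0)


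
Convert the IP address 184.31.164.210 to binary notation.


184 = 10111000
31 = 00011111
164 = 10100100
210 = 11010010
Binary: 10111000.00011111.10100100.11010010


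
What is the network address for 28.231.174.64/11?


IP:   00011100.11100111.10101110.01000000
Mask: 11111111.11100000.00000000.00000000
AND operation:
Net:  00011100.11100000.00000000.00000000
Network: 28.224.0.0/11


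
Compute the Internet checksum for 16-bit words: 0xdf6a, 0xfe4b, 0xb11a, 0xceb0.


Sum all words (with carry folding):
+ 0xdf6a = 0xdf6a
+ 0xfe4b = 0xddb6
+ 0xb11a = 0x8ed1
+ 0xceb0 = 0x5d82
One's complement: ~0x5d82
Checksum = 0xa27d


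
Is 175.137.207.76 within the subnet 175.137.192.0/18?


Subnet network: 175.137.192.0
Test IP AND mask: 175.137.192.0
Yes, 175.137.207.76 is in 175.137.192.0/18


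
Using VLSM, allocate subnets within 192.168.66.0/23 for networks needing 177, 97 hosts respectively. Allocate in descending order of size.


177 hosts -> /24 (254 usable): 192.168.66.0/24
97 hosts -> /25 (126 usable): 192.168.67.0/25
Allocation: 192.168.66.0/24 (177 hosts, 254 usable); 192.168.67.0/25 (97 hosts, 126 usable)


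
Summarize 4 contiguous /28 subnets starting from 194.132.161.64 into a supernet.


Original prefix: /28
Number of subnets: 4 = 2^2
New prefix = 28 - 2 = 26
Supernet: 194.132.161.64/26


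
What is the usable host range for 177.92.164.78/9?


Network: 177.0.0.0
Broadcast: 177.127.255.255
First usable = network + 1
Last usable = broadcast - 1
Range: 177.0.0.1 to 177.127.255.254


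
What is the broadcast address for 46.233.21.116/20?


Network: 46.233.16.0/20
Host bits = 12
Set all host bits to 1:
Broadcast: 46.233.31.255


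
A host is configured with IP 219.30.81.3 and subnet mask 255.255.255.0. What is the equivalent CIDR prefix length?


Binary: 11111111.11111111.11111111.00000000
Count leading 1s
Prefix: /24


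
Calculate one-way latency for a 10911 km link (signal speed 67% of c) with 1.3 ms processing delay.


Speed = 0.67 * 3e5 km/s = 201000 km/s
Propagation delay = 10911 / 201000 = 0.0543 s = 54.2836 ms
Processing delay = 1.3 ms
Total one-way latency = 55.5836 ms


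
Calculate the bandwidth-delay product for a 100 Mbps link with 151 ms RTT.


BDP = bandwidth * RTT
= 100 Mbps * 151 ms
= 100 * 1e6 * 151 / 1000 bits
= 15100000 bits
= 1887500 bytes
= 1843.2617 KB
BDP = 15100000 bits (1887500 bytes)


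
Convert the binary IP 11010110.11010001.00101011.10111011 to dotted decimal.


11010110 = 214
11010001 = 209
00101011 = 43
10111011 = 187
IP: 214.209.43.187


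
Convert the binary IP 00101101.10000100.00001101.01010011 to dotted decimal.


00101101 = 45
10000100 = 132
00001101 = 13
01010011 = 83
IP: 45.132.13.83


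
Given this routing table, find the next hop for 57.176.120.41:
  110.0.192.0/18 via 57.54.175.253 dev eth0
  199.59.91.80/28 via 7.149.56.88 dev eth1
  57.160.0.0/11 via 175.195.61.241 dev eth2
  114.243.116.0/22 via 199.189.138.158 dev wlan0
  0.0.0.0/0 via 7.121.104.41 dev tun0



Longest prefix match for 57.176.120.41:
  /18 110.0.192.0: no
  /28 199.59.91.80: no
  /11 57.160.0.0: MATCH
  /22 114.243.116.0: no
  /0 0.0.0.0: MATCH
Selected: next-hop 175.195.61.241 via eth2 (matched /11)


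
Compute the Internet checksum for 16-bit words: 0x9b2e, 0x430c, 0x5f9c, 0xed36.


Sum all words (with carry folding):
+ 0x9b2e = 0x9b2e
+ 0x430c = 0xde3a
+ 0x5f9c = 0x3dd7
+ 0xed36 = 0x2b0e
One's complement: ~0x2b0e
Checksum = 0xd4f1


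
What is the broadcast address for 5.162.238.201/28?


Network: 5.162.238.192/28
Host bits = 4
Set all host bits to 1:
Broadcast: 5.162.238.207


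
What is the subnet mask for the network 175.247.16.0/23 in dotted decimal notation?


/23 means 23 network bits, 9 host bits
Binary: 11111111111111111111111000000000
Mask: 255.255.254.0


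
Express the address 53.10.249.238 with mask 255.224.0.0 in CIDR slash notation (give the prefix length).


Binary: 11111111.11100000.00000000.00000000
Count leading 1s
Prefix: /11


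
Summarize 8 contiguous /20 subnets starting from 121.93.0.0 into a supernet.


Original prefix: /20
Number of subnets: 8 = 2^3
New prefix = 20 - 3 = 17
Supernet: 121.93.0.0/17


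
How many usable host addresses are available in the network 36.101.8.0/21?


Host bits = 32 - 21 = 11
Total addresses = 2^11 = 2048
Usable = total - 2 (network and broadcast)
Usable hosts: 2046


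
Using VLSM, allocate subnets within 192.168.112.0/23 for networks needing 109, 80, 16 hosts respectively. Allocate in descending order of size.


109 hosts -> /25 (126 usable): 192.168.112.0/25
80 hosts -> /25 (126 usable): 192.168.112.128/25
16 hosts -> /27 (30 usable): 192.168.113.0/27
Allocation: 192.168.112.0/25 (109 hosts, 126 usable); 192.168.112.128/25 (80 hosts, 126 usable); 192.168.113.0/27 (16 hosts, 30 usable)


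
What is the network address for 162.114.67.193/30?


IP:   10100010.01110010.01000011.11000001
Mask: 11111111.11111111.11111111.11111100
AND operation:
Net:  10100010.01110010.01000011.11000000
Network: 162.114.67.192/30


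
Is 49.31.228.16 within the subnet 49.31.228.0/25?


Subnet network: 49.31.228.0
Test IP AND mask: 49.31.228.0
Yes, 49.31.228.16 is in 49.31.228.0/25


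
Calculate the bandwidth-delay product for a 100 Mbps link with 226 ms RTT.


BDP = bandwidth * RTT
= 100 Mbps * 226 ms
= 100 * 1e6 * 226 / 1000 bits
= 22600000 bits
= 2825000 bytes
= 2758.7891 KB
BDP = 22600000 bits (2825000 bytes)


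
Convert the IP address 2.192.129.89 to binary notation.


2 = 00000010
192 = 11000000
129 = 10000001
89 = 01011001
Binary: 00000010.11000000.10000001.01011001


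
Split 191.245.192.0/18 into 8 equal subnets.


New prefix = 18 + 3 = 21
Each subnet has 2048 addresses
  191.245.192.0/21
  191.245.200.0/21
  191.245.208.0/21
  191.245.216.0/21
  191.245.224.0/21
  191.245.232.0/21
  191.245.240.0/21
  191.245.248.0/21
Subnets: 191.245.192.0/21, 191.245.200.0/21, 191.245.208.0/21, 191.245.216.0/21, 191.245.224.0/21, 191.245.232.0/21, 191.245.240.0/21, 191.245.248.0/21


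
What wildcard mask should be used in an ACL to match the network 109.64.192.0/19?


Subnet mask: 255.255.224.0
Wildcard = 255.255.255.255 - subnet mask
255 - 255 = 0
255 - 255 = 0
255 - 224 = 31
255 - 0 = 255
Wildcard: 0.0.31.255


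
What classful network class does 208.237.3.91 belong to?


First octet: 208
Binary: 11010000
110xxxxx -> Class C (192-223)
Class C, default mask 255.255.255.0 (/24)


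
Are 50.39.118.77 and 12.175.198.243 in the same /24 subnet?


Mask: 255.255.255.0
50.39.118.77 AND mask = 50.39.118.0
12.175.198.243 AND mask = 12.175.198.0
No, different subnets (50.39.118.0 vs 12.175.198.0)


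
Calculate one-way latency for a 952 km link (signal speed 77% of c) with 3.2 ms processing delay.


Speed = 0.77 * 3e5 km/s = 231000 km/s
Propagation delay = 952 / 231000 = 0.0041 s = 4.1212 ms
Processing delay = 3.2 ms
Total one-way latency = 7.3212 ms


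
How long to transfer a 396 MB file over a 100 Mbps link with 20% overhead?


Effective throughput = 100 * (1 - 20/100) = 80 Mbps
File size in Mb = 396 * 8 = 3168 Mb
Time = 3168 / 80
Time = 39.6 seconds


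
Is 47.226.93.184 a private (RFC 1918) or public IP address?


RFC 1918 private ranges:
  10.0.0.0/8 (10.0.0.0 - 10.255.255.255)
  172.16.0.0/12 (172.16.0.0 - 172.31.255.255)
  192.168.0.0/16 (192.168.0.0 - 192.168.255.255)
Public (not in any RFC 1918 range)


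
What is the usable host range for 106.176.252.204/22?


Network: 106.176.252.0
Broadcast: 106.176.255.255
First usable = network + 1
Last usable = broadcast - 1
Range: 106.176.252.1 to 106.176.255.254


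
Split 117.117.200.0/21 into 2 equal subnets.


New prefix = 21 + 1 = 22
Each subnet has 1024 addresses
  117.117.200.0/22
  117.117.204.0/22
Subnets: 117.117.200.0/22, 117.117.204.0/22


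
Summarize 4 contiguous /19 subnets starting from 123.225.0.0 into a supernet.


Original prefix: /19
Number of subnets: 4 = 2^2
New prefix = 19 - 2 = 17
Supernet: 123.225.0.0/17


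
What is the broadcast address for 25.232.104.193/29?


Network: 25.232.104.192/29
Host bits = 3
Set all host bits to 1:
Broadcast: 25.232.104.199


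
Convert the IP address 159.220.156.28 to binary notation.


159 = 10011111
220 = 11011100
156 = 10011100
28 = 00011100
Binary: 10011111.11011100.10011100.00011100


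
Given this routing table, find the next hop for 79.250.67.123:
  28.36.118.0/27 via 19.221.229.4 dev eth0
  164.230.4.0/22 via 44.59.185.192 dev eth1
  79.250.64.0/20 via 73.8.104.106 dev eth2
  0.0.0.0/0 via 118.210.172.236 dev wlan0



Longest prefix match for 79.250.67.123:
  /27 28.36.118.0: no
  /22 164.230.4.0: no
  /20 79.250.64.0: MATCH
  /0 0.0.0.0: MATCH
Selected: next-hop 73.8.104.106 via eth2 (matched /20)


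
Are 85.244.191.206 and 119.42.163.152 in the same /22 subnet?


Mask: 255.255.252.0
85.244.191.206 AND mask = 85.244.188.0
119.42.163.152 AND mask = 119.42.160.0
No, different subnets (85.244.188.0 vs 119.42.160.0)


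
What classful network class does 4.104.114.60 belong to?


First octet: 4
Binary: 00000100
0xxxxxxx -> Class A (1-126)
Class A, default mask 255.0.0.0 (/8)


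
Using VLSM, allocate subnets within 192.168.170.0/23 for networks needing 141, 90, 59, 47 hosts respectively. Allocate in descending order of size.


141 hosts -> /24 (254 usable): 192.168.170.0/24
90 hosts -> /25 (126 usable): 192.168.171.0/25
59 hosts -> /26 (62 usable): 192.168.171.128/26
47 hosts -> /26 (62 usable): 192.168.171.192/26
Allocation: 192.168.170.0/24 (141 hosts, 254 usable); 192.168.171.0/25 (90 hosts, 126 usable); 192.168.171.128/26 (59 hosts, 62 usable); 192.168.171.192/26 (47 hosts, 62 usable)


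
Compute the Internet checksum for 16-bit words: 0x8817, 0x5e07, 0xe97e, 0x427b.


Sum all words (with carry folding):
+ 0x8817 = 0x8817
+ 0x5e07 = 0xe61e
+ 0xe97e = 0xcf9d
+ 0x427b = 0x1219
One's complement: ~0x1219
Checksum = 0xede6


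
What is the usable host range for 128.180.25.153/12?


Network: 128.176.0.0
Broadcast: 128.191.255.255
First usable = network + 1
Last usable = broadcast - 1
Range: 128.176.0.1 to 128.191.255.254


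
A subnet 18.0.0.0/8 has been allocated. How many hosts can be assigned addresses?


Host bits = 32 - 8 = 24
Total addresses = 2^24 = 16777216
Usable = total - 2 (network and broadcast)
Usable hosts: 16777214


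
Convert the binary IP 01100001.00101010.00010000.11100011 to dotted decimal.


01100001 = 97
00101010 = 42
00010000 = 16
11100011 = 227
IP: 97.42.16.227


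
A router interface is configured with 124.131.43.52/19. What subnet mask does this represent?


/19 means 19 network bits, 13 host bits
Binary: 11111111111111111110000000000000
Mask: 255.255.224.0


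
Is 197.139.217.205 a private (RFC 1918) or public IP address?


RFC 1918 private ranges:
  10.0.0.0/8 (10.0.0.0 - 10.255.255.255)
  172.16.0.0/12 (172.16.0.0 - 172.31.255.255)
  192.168.0.0/16 (192.168.0.0 - 192.168.255.255)
Public (not in any RFC 1918 range)


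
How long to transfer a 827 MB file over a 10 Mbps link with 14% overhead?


Effective throughput = 10 * (1 - 14/100) = 8.6 Mbps
File size in Mb = 827 * 8 = 6616 Mb
Time = 6616 / 8.6
Time = 769.3023 seconds


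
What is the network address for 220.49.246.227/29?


IP:   11011100.00110001.11110110.11100011
Mask: 11111111.11111111.11111111.11111000
AND operation:
Net:  11011100.00110001.11110110.11100000
Network: 220.49.246.224/29


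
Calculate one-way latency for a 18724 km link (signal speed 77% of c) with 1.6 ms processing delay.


Speed = 0.77 * 3e5 km/s = 231000 km/s
Propagation delay = 18724 / 231000 = 0.0811 s = 81.0563 ms
Processing delay = 1.6 ms
Total one-way latency = 82.6563 ms


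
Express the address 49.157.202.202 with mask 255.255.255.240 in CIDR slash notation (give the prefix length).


Binary: 11111111.11111111.11111111.11110000
Count leading 1s
Prefix: /28


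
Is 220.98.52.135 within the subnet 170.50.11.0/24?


Subnet network: 170.50.11.0
Test IP AND mask: 220.98.52.0
No, 220.98.52.135 is not in 170.50.11.0/24


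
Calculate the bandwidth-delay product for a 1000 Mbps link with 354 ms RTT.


BDP = bandwidth * RTT
= 1000 Mbps * 354 ms
= 1000 * 1e6 * 354 / 1000 bits
= 354000000 bits
= 44250000 bytes
= 43212.8906 KB
BDP = 354000000 bits (44250000 bytes)


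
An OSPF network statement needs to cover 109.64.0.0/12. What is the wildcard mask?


Subnet mask: 255.240.0.0
Wildcard = 255.255.255.255 - subnet mask
255 - 255 = 0
255 - 240 = 15
255 - 0 = 255
255 - 0 = 255
Wildcard: 0.15.255.255


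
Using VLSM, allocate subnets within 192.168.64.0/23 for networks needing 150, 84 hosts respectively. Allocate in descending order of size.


150 hosts -> /24 (254 usable): 192.168.64.0/24
84 hosts -> /25 (126 usable): 192.168.65.0/25
Allocation: 192.168.64.0/24 (150 hosts, 254 usable); 192.168.65.0/25 (84 hosts, 126 usable)


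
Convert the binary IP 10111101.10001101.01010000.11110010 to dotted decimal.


10111101 = 189
10001101 = 141
01010000 = 80
11110010 = 242
IP: 189.141.80.242


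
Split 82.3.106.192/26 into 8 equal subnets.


New prefix = 26 + 3 = 29
Each subnet has 8 addresses
  82.3.106.192/29
  82.3.106.200/29
  82.3.106.208/29
  82.3.106.216/29
  82.3.106.224/29
  82.3.106.232/29
  82.3.106.240/29
  82.3.106.248/29
Subnets: 82.3.106.192/29, 82.3.106.200/29, 82.3.106.208/29, 82.3.106.216/29, 82.3.106.224/29, 82.3.106.232/29, 82.3.106.240/29, 82.3.106.248/29


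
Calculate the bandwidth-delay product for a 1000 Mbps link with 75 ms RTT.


BDP = bandwidth * RTT
= 1000 Mbps * 75 ms
= 1000 * 1e6 * 75 / 1000 bits
= 75000000 bits
= 9375000 bytes
= 9155.2734 KB
BDP = 75000000 bits (9375000 bytes)


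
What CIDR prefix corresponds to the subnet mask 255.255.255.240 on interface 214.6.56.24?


Binary: 11111111.11111111.11111111.11110000
Count leading 1s
Prefix: /28


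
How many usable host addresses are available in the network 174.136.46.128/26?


Host bits = 32 - 26 = 6
Total addresses = 2^6 = 64
Usable = total - 2 (network and broadcast)
Usable hosts: 62


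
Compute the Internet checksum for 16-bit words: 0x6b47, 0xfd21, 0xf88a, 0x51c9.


Sum all words (with carry folding):
+ 0x6b47 = 0x6b47
+ 0xfd21 = 0x6869
+ 0xf88a = 0x60f4
+ 0x51c9 = 0xb2bd
One's complement: ~0xb2bd
Checksum = 0x4d42


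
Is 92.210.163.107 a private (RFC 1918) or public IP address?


RFC 1918 private ranges:
  10.0.0.0/8 (10.0.0.0 - 10.255.255.255)
  172.16.0.0/12 (172.16.0.0 - 172.31.255.255)
  192.168.0.0/16 (192.168.0.0 - 192.168.255.255)
Public (not in any RFC 1918 range)


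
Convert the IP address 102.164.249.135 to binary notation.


102 = 01100110
164 = 10100100
249 = 11111001
135 = 10000111
Binary: 01100110.10100100.11111001.10000111


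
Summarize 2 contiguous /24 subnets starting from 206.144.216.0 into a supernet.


Original prefix: /24
Number of subnets: 2 = 2^1
New prefix = 24 - 1 = 23
Supernet: 206.144.216.0/23


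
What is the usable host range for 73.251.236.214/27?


Network: 73.251.236.192
Broadcast: 73.251.236.223
First usable = network + 1
Last usable = broadcast - 1
Range: 73.251.236.193 to 73.251.236.222


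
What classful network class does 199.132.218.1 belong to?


First octet: 199
Binary: 11000111
110xxxxx -> Class C (192-223)
Class C, default mask 255.255.255.0 (/24)


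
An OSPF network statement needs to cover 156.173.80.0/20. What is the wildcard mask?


Subnet mask: 255.255.240.0
Wildcard = 255.255.255.255 - subnet mask
255 - 255 = 0
255 - 255 = 0
255 - 240 = 15
255 - 0 = 255
Wildcard: 0.0.15.255


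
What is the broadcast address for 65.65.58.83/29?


Network: 65.65.58.80/29
Host bits = 3
Set all host bits to 1:
Broadcast: 65.65.58.87


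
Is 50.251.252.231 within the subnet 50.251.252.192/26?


Subnet network: 50.251.252.192
Test IP AND mask: 50.251.252.192
Yes, 50.251.252.231 is in 50.251.252.192/26


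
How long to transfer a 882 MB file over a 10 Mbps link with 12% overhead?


Effective throughput = 10 * (1 - 12/100) = 8.8 Mbps
File size in Mb = 882 * 8 = 7056 Mb
Time = 7056 / 8.8
Time = 801.8182 seconds


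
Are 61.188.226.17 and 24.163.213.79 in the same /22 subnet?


Mask: 255.255.252.0
61.188.226.17 AND mask = 61.188.224.0
24.163.213.79 AND mask = 24.163.212.0
No, different subnets (61.188.224.0 vs 24.163.212.0)


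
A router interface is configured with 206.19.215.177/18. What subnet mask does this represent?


/18 means 18 network bits, 14 host bits
Binary: 11111111111111111100000000000000
Mask: 255.255.192.0


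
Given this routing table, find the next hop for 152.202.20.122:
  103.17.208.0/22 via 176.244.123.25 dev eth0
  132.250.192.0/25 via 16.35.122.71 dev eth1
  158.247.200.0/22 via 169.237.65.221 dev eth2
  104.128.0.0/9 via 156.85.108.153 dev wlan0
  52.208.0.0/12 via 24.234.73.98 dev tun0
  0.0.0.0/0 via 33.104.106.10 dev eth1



Longest prefix match for 152.202.20.122:
  /22 103.17.208.0: no
  /25 132.250.192.0: no
  /22 158.247.200.0: no
  /9 104.128.0.0: no
  /12 52.208.0.0: no
  /0 0.0.0.0: MATCH
Selected: next-hop 33.104.106.10 via eth1 (matched /0)


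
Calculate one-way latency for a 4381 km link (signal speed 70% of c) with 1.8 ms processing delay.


Speed = 0.7 * 3e5 km/s = 210000 km/s
Propagation delay = 4381 / 210000 = 0.0209 s = 20.8619 ms
Processing delay = 1.8 ms
Total one-way latency = 22.6619 ms


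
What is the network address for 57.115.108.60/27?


IP:   00111001.01110011.01101100.00111100
Mask: 11111111.11111111.11111111.11100000
AND operation:
Net:  00111001.01110011.01101100.00100000
Network: 57.115.108.32/27


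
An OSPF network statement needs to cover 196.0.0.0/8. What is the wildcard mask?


Subnet mask: 255.0.0.0
Wildcard = 255.255.255.255 - subnet mask
255 - 255 = 0
255 - 0 = 255
255 - 0 = 255
255 - 0 = 255
Wildcard: 0.255.255.255


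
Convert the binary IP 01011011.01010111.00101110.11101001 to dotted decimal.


01011011 = 91
01010111 = 87
00101110 = 46
11101001 = 233
IP: 91.87.46.233


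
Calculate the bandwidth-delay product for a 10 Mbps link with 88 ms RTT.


BDP = bandwidth * RTT
= 10 Mbps * 88 ms
= 10 * 1e6 * 88 / 1000 bits
= 880000 bits
= 110000 bytes
= 107.4219 KB
BDP = 880000 bits (110000 bytes)


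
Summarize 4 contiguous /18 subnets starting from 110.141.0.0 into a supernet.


Original prefix: /18
Number of subnets: 4 = 2^2
New prefix = 18 - 2 = 16
Supernet: 110.141.0.0/16


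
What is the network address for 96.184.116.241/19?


IP:   01100000.10111000.01110100.11110001
Mask: 11111111.11111111.11100000.00000000
AND operation:
Net:  01100000.10111000.01100000.00000000
Network: 96.184.96.0/19


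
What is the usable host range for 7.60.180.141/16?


Network: 7.60.0.0
Broadcast: 7.60.255.255
First usable = network + 1
Last usable = broadcast - 1
Range: 7.60.0.1 to 7.60.255.254


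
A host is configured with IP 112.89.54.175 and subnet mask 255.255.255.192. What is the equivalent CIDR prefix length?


Binary: 11111111.11111111.11111111.11000000
Count leading 1s
Prefix: /26


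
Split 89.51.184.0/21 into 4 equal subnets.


New prefix = 21 + 2 = 23
Each subnet has 512 addresses
  89.51.184.0/23
  89.51.186.0/23
  89.51.188.0/23
  89.51.190.0/23
Subnets: 89.51.184.0/23, 89.51.186.0/23, 89.51.188.0/23, 89.51.190.0/23


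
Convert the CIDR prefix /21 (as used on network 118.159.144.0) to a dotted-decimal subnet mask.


/21 means 21 network bits, 11 host bits
Binary: 11111111111111111111100000000000
Mask: 255.255.248.0


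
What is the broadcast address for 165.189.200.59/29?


Network: 165.189.200.56/29
Host bits = 3
Set all host bits to 1:
Broadcast: 165.189.200.63


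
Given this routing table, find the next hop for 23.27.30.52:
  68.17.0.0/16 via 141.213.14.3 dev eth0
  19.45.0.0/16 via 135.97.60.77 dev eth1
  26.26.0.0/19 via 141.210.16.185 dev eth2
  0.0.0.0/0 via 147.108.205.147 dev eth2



Longest prefix match for 23.27.30.52:
  /16 68.17.0.0: no
  /16 19.45.0.0: no
  /19 26.26.0.0: no
  /0 0.0.0.0: MATCH
Selected: next-hop 147.108.205.147 via eth2 (matched /0)


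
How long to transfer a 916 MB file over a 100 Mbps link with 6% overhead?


Effective throughput = 100 * (1 - 6/100) = 94 Mbps
File size in Mb = 916 * 8 = 7328 Mb
Time = 7328 / 94
Time = 77.9574 seconds


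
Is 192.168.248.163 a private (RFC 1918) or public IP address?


RFC 1918 private ranges:
  10.0.0.0/8 (10.0.0.0 - 10.255.255.255)
  172.16.0.0/12 (172.16.0.0 - 172.31.255.255)
  192.168.0.0/16 (192.168.0.0 - 192.168.255.255)
Private (in 192.168.0.0/16)


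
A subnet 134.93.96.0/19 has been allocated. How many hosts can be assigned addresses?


Host bits = 32 - 19 = 13
Total addresses = 2^13 = 8192
Usable = total - 2 (network and broadcast)
Usable hosts: 8190


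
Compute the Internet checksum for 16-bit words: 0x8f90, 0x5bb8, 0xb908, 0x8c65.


Sum all words (with carry folding):
+ 0x8f90 = 0x8f90
+ 0x5bb8 = 0xeb48
+ 0xb908 = 0xa451
+ 0x8c65 = 0x30b7
One's complement: ~0x30b7
Checksum = 0xcf48


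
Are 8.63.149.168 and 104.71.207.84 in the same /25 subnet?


Mask: 255.255.255.128
8.63.149.168 AND mask = 8.63.149.128
104.71.207.84 AND mask = 104.71.207.0
No, different subnets (8.63.149.128 vs 104.71.207.0)


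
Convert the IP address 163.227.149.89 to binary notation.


163 = 10100011
227 = 11100011
149 = 10010101
89 = 01011001
Binary: 10100011.11100011.10010101.01011001


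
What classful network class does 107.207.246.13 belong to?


First octet: 107
Binary: 01101011
0xxxxxxx -> Class A (1-126)
Class A, default mask 255.0.0.0 (/8)


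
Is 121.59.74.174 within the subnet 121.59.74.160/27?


Subnet network: 121.59.74.160
Test IP AND mask: 121.59.74.160
Yes, 121.59.74.174 is in 121.59.74.160/27


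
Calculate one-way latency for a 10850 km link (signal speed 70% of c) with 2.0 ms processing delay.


Speed = 0.7 * 3e5 km/s = 210000 km/s
Propagation delay = 10850 / 210000 = 0.0517 s = 51.6667 ms
Processing delay = 2.0 ms
Total one-way latency = 53.6667 ms


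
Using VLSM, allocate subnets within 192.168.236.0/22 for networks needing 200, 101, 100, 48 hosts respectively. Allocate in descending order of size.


200 hosts -> /24 (254 usable): 192.168.236.0/24
101 hosts -> /25 (126 usable): 192.168.237.0/25
100 hosts -> /25 (126 usable): 192.168.237.128/25
48 hosts -> /26 (62 usable): 192.168.238.0/26
Allocation: 192.168.236.0/24 (200 hosts, 254 usable); 192.168.237.0/25 (101 hosts, 126 usable); 192.168.237.128/25 (100 hosts, 126 usable); 192.168.238.0/26 (48 hosts, 62 usable)


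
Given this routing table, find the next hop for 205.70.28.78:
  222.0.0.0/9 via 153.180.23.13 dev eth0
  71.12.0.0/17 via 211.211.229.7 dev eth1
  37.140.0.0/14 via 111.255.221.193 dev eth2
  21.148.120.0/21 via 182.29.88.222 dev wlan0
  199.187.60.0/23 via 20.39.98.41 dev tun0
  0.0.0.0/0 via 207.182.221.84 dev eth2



Longest prefix match for 205.70.28.78:
  /9 222.0.0.0: no
  /17 71.12.0.0: no
  /14 37.140.0.0: no
  /21 21.148.120.0: no
  /23 199.187.60.0: no
  /0 0.0.0.0: MATCH
Selected: next-hop 207.182.221.84 via eth2 (matched /0)


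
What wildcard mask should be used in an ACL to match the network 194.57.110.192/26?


Subnet mask: 255.255.255.192
Wildcard = 255.255.255.255 - subnet mask
255 - 255 = 0
255 - 255 = 0
255 - 255 = 0
255 - 192 = 63
Wildcard: 0.0.0.63


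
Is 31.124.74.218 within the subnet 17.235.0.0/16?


Subnet network: 17.235.0.0
Test IP AND mask: 31.124.0.0
No, 31.124.74.218 is not in 17.235.0.0/16


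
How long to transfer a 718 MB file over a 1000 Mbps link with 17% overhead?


Effective throughput = 1000 * (1 - 17/100) = 830 Mbps
File size in Mb = 718 * 8 = 5744 Mb
Time = 5744 / 830
Time = 6.9205 seconds


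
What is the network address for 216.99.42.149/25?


IP:   11011000.01100011.00101010.10010101
Mask: 11111111.11111111.11111111.10000000
AND operation:
Net:  11011000.01100011.00101010.10000000
Network: 216.99.42.128/25


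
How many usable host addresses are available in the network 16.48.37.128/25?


Host bits = 32 - 25 = 7
Total addresses = 2^7 = 128
Usable = total - 2 (network and broadcast)
Usable hosts: 126


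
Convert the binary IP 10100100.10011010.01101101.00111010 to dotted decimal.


10100100 = 164
10011010 = 154
01101101 = 109
00111010 = 58
IP: 164.154.109.58


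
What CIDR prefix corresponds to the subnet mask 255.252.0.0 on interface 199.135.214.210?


Binary: 11111111.11111100.00000000.00000000
Count leading 1s
Prefix: /14


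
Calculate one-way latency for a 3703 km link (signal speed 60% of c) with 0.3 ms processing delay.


Speed = 0.6 * 3e5 km/s = 180000 km/s
Propagation delay = 3703 / 180000 = 0.0206 s = 20.5722 ms
Processing delay = 0.3 ms
Total one-way latency = 20.8722 ms


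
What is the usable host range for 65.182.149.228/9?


Network: 65.128.0.0
Broadcast: 65.255.255.255
First usable = network + 1
Last usable = broadcast - 1
Range: 65.128.0.1 to 65.255.255.254


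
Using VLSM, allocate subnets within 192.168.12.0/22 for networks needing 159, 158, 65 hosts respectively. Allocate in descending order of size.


159 hosts -> /24 (254 usable): 192.168.12.0/24
158 hosts -> /24 (254 usable): 192.168.13.0/24
65 hosts -> /25 (126 usable): 192.168.14.0/25
Allocation: 192.168.12.0/24 (159 hosts, 254 usable); 192.168.13.0/24 (158 hosts, 254 usable); 192.168.14.0/25 (65 hosts, 126 usable)


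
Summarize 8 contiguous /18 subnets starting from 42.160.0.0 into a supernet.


Original prefix: /18
Number of subnets: 8 = 2^3
New prefix = 18 - 3 = 15
Supernet: 42.160.0.0/15


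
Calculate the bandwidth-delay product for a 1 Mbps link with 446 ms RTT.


BDP = bandwidth * RTT
= 1 Mbps * 446 ms
= 1 * 1e6 * 446 / 1000 bits
= 446000 bits
= 55750 bytes
= 54.4434 KB
BDP = 446000 bits (55750 bytes)


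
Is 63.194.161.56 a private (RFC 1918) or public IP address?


RFC 1918 private ranges:
  10.0.0.0/8 (10.0.0.0 - 10.255.255.255)
  172.16.0.0/12 (172.16.0.0 - 172.31.255.255)
  192.168.0.0/16 (192.168.0.0 - 192.168.255.255)
Public (not in any RFC 1918 range)


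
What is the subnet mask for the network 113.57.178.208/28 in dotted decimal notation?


/28 means 28 network bits, 4 host bits
Binary: 11111111111111111111111111110000
Mask: 255.255.255.240


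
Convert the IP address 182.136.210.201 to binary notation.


182 = 10110110
136 = 10001000
210 = 11010010
201 = 11001001
Binary: 10110110.10001000.11010010.11001001


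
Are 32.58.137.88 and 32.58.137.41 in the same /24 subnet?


Mask: 255.255.255.0
32.58.137.88 AND mask = 32.58.137.0
32.58.137.41 AND mask = 32.58.137.0
Yes, same subnet (32.58.137.0)


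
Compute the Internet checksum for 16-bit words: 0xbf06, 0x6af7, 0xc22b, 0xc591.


Sum all words (with carry folding):
+ 0xbf06 = 0xbf06
+ 0x6af7 = 0x29fe
+ 0xc22b = 0xec29
+ 0xc591 = 0xb1bb
One's complement: ~0xb1bb
Checksum = 0x4e44


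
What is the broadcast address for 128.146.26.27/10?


Network: 128.128.0.0/10
Host bits = 22
Set all host bits to 1:
Broadcast: 128.191.255.255


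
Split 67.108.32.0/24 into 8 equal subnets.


New prefix = 24 + 3 = 27
Each subnet has 32 addresses
  67.108.32.0/27
  67.108.32.32/27
  67.108.32.64/27
  67.108.32.96/27
  67.108.32.128/27
  67.108.32.160/27
  67.108.32.192/27
  67.108.32.224/27
Subnets: 67.108.32.0/27, 67.108.32.32/27, 67.108.32.64/27, 67.108.32.96/27, 67.108.32.128/27, 67.108.32.160/27, 67.108.32.192/27, 67.108.32.224/27


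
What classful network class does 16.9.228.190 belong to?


First octet: 16
Binary: 00010000
0xxxxxxx -> Class A (1-126)
Class A, default mask 255.0.0.0 (/8)


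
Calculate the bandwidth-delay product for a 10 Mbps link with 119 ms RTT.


BDP = bandwidth * RTT
= 10 Mbps * 119 ms
= 10 * 1e6 * 119 / 1000 bits
= 1190000 bits
= 148750 bytes
= 145.2637 KB
BDP = 1190000 bits (148750 bytes)


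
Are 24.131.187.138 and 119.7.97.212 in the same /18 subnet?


Mask: 255.255.192.0
24.131.187.138 AND mask = 24.131.128.0
119.7.97.212 AND mask = 119.7.64.0
No, different subnets (24.131.128.0 vs 119.7.64.0)


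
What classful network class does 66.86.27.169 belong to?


First octet: 66
Binary: 01000010
0xxxxxxx -> Class A (1-126)
Class A, default mask 255.0.0.0 (/8)


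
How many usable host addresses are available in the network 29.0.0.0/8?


Host bits = 32 - 8 = 24
Total addresses = 2^24 = 16777216
Usable = total - 2 (network and broadcast)
Usable hosts: 16777214


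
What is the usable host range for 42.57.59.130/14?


Network: 42.56.0.0
Broadcast: 42.59.255.255
First usable = network + 1
Last usable = broadcast - 1
Range: 42.56.0.1 to 42.59.255.254


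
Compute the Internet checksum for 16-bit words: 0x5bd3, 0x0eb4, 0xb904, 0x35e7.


Sum all words (with carry folding):
+ 0x5bd3 = 0x5bd3
+ 0x0eb4 = 0x6a87
+ 0xb904 = 0x238c
+ 0x35e7 = 0x5973
One's complement: ~0x5973
Checksum = 0xa68c


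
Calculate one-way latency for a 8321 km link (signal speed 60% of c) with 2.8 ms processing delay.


Speed = 0.6 * 3e5 km/s = 180000 km/s
Propagation delay = 8321 / 180000 = 0.0462 s = 46.2278 ms
Processing delay = 2.8 ms
Total one-way latency = 49.0278 ms


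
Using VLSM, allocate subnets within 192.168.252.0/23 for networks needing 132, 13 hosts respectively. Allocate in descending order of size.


132 hosts -> /24 (254 usable): 192.168.252.0/24
13 hosts -> /28 (14 usable): 192.168.253.0/28
Allocation: 192.168.252.0/24 (132 hosts, 254 usable); 192.168.253.0/28 (13 hosts, 14 usable)


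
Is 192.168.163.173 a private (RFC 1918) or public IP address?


RFC 1918 private ranges:
  10.0.0.0/8 (10.0.0.0 - 10.255.255.255)
  172.16.0.0/12 (172.16.0.0 - 172.31.255.255)
  192.168.0.0/16 (192.168.0.0 - 192.168.255.255)
Private (in 192.168.0.0/16)


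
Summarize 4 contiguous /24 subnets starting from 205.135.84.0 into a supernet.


Original prefix: /24
Number of subnets: 4 = 2^2
New prefix = 24 - 2 = 22
Supernet: 205.135.84.0/22


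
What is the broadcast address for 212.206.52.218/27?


Network: 212.206.52.192/27
Host bits = 5
Set all host bits to 1:
Broadcast: 212.206.52.223


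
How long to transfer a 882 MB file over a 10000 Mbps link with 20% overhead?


Effective throughput = 10000 * (1 - 20/100) = 8000 Mbps
File size in Mb = 882 * 8 = 7056 Mb
Time = 7056 / 8000
Time = 0.882 seconds


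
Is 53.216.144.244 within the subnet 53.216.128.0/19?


Subnet network: 53.216.128.0
Test IP AND mask: 53.216.128.0
Yes, 53.216.144.244 is in 53.216.128.0/19


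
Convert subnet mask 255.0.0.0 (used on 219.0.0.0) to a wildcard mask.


Subnet mask: 255.0.0.0
Wildcard = 255.255.255.255 - subnet mask
255 - 255 = 0
255 - 0 = 255
255 - 0 = 255
255 - 0 = 255
Wildcard: 0.255.255.255


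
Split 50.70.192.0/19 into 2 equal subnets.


New prefix = 19 + 1 = 20
Each subnet has 4096 addresses
  50.70.192.0/20
  50.70.208.0/20
Subnets: 50.70.192.0/20, 50.70.208.0/20


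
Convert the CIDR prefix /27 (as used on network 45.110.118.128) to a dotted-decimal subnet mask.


/27 means 27 network bits, 5 host bits
Binary: 11111111111111111111111111100000
Mask: 255.255.255.224


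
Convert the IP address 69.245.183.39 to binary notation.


69 = 01000101
245 = 11110101
183 = 10110111
39 = 00100111
Binary: 01000101.11110101.10110111.00100111


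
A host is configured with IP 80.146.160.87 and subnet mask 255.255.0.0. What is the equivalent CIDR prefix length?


Binary: 11111111.11111111.00000000.00000000
Count leading 1s
Prefix: /16


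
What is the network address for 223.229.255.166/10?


IP:   11011111.11100101.11111111.10100110
Mask: 11111111.11000000.00000000.00000000
AND operation:
Net:  11011111.11000000.00000000.00000000
Network: 223.192.0.0/10


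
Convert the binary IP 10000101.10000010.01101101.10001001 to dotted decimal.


10000101 = 133
10000010 = 130
01101101 = 109
10001001 = 137
IP: 133.130.109.137


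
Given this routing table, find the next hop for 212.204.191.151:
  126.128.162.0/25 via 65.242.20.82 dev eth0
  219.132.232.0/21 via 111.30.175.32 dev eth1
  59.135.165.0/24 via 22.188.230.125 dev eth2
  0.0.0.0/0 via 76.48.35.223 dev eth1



Longest prefix match for 212.204.191.151:
  /25 126.128.162.0: no
  /21 219.132.232.0: no
  /24 59.135.165.0: no
  /0 0.0.0.0: MATCH
Selected: next-hop 76.48.35.223 via eth1 (matched /0)


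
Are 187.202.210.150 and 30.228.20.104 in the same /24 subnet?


Mask: 255.255.255.0
187.202.210.150 AND mask = 187.202.210.0
30.228.20.104 AND mask = 30.228.20.0
No, different subnets (187.202.210.0 vs 30.228.20.0)


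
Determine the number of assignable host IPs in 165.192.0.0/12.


Host bits = 32 - 12 = 20
Total addresses = 2^20 = 1048576
Usable = total - 2 (network and broadcast)
Usable hosts: 1048574


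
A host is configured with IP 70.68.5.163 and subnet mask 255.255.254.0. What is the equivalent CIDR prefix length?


Binary: 11111111.11111111.11111110.00000000
Count leading 1s
Prefix: /23


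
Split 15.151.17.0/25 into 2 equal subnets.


New prefix = 25 + 1 = 26
Each subnet has 64 addresses
  15.151.17.0/26
  15.151.17.64/26
Subnets: 15.151.17.0/26, 15.151.17.64/26


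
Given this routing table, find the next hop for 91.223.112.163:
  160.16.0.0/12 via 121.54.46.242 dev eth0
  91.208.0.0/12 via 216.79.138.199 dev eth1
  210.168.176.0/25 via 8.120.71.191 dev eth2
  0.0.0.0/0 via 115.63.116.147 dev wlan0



Longest prefix match for 91.223.112.163:
  /12 160.16.0.0: no
  /12 91.208.0.0: MATCH
  /25 210.168.176.0: no
  /0 0.0.0.0: MATCH
Selected: next-hop 216.79.138.199 via eth1 (matched /12)


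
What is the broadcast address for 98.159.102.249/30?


Network: 98.159.102.248/30
Host bits = 2
Set all host bits to 1:
Broadcast: 98.159.102.251


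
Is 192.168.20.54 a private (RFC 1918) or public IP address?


RFC 1918 private ranges:
  10.0.0.0/8 (10.0.0.0 - 10.255.255.255)
  172.16.0.0/12 (172.16.0.0 - 172.31.255.255)
  192.168.0.0/16 (192.168.0.0 - 192.168.255.255)
Private (in 192.168.0.0/16)


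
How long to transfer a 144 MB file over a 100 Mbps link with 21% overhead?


Effective throughput = 100 * (1 - 21/100) = 79 Mbps
File size in Mb = 144 * 8 = 1152 Mb
Time = 1152 / 79
Time = 14.5823 seconds


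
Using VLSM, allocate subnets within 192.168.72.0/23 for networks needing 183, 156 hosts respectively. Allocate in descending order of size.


183 hosts -> /24 (254 usable): 192.168.72.0/24
156 hosts -> /24 (254 usable): 192.168.73.0/24
Allocation: 192.168.72.0/24 (183 hosts, 254 usable); 192.168.73.0/24 (156 hosts, 254 usable)


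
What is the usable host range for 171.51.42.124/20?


Network: 171.51.32.0
Broadcast: 171.51.47.255
First usable = network + 1
Last usable = broadcast - 1
Range: 171.51.32.1 to 171.51.47.254


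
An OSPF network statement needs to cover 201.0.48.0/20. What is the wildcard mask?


Subnet mask: 255.255.240.0
Wildcard = 255.255.255.255 - subnet mask
255 - 255 = 0
255 - 255 = 0
255 - 240 = 15
255 - 0 = 255
Wildcard: 0.0.15.255


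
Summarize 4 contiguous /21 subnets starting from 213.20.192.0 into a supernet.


Original prefix: /21
Number of subnets: 4 = 2^2
New prefix = 21 - 2 = 19
Supernet: 213.20.192.0/19


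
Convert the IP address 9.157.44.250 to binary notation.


9 = 00001001
157 = 10011101
44 = 00101100
250 = 11111010
Binary: 00001001.10011101.00101100.11111010


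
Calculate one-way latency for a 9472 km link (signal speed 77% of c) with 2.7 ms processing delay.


Speed = 0.77 * 3e5 km/s = 231000 km/s
Propagation delay = 9472 / 231000 = 0.041 s = 41.0043 ms
Processing delay = 2.7 ms
Total one-way latency = 43.7043 ms


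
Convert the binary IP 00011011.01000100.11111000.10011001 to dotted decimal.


00011011 = 27
01000100 = 68
11111000 = 248
10011001 = 153
IP: 27.68.248.153


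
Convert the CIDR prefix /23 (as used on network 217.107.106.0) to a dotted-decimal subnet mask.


/23 means 23 network bits, 9 host bits
Binary: 11111111111111111111111000000000
Mask: 255.255.254.0


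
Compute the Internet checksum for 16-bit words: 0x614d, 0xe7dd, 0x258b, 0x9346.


Sum all words (with carry folding):
+ 0x614d = 0x614d
+ 0xe7dd = 0x492b
+ 0x258b = 0x6eb6
+ 0x9346 = 0x01fd
One's complement: ~0x01fd
Checksum = 0xfe02


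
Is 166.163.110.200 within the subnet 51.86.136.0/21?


Subnet network: 51.86.136.0
Test IP AND mask: 166.163.104.0
No, 166.163.110.200 is not in 51.86.136.0/21


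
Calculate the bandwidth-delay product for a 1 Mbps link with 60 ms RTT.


BDP = bandwidth * RTT
= 1 Mbps * 60 ms
= 1 * 1e6 * 60 / 1000 bits
= 60000 bits
= 7500 bytes
= 7.3242 KB
BDP = 60000 bits (7500 bytes)


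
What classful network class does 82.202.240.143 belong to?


First octet: 82
Binary: 01010010
0xxxxxxx -> Class A (1-126)
Class A, default mask 255.0.0.0 (/8)


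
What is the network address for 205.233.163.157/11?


IP:   11001101.11101001.10100011.10011101
Mask: 11111111.11100000.00000000.00000000
AND operation:
Net:  11001101.11100000.00000000.00000000
Network: 205.224.0.0/11


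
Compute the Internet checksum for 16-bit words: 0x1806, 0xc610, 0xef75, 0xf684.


Sum all words (with carry folding):
+ 0x1806 = 0x1806
+ 0xc610 = 0xde16
+ 0xef75 = 0xcd8c
+ 0xf684 = 0xc411
One's complement: ~0xc411
Checksum = 0x3bee


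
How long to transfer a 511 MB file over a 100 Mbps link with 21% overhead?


Effective throughput = 100 * (1 - 21/100) = 79 Mbps
File size in Mb = 511 * 8 = 4088 Mb
Time = 4088 / 79
Time = 51.7468 seconds


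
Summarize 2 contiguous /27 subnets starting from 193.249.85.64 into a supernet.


Original prefix: /27
Number of subnets: 2 = 2^1
New prefix = 27 - 1 = 26
Supernet: 193.249.85.64/26


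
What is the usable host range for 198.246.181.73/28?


Network: 198.246.181.64
Broadcast: 198.246.181.79
First usable = network + 1
Last usable = broadcast - 1
Range: 198.246.181.65 to 198.246.181.78


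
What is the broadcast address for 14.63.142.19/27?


Network: 14.63.142.0/27
Host bits = 5
Set all host bits to 1:
Broadcast: 14.63.142.31


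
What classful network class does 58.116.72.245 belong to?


First octet: 58
Binary: 00111010
0xxxxxxx -> Class A (1-126)
Class A, default mask 255.0.0.0 (/8)


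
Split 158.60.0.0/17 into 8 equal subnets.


New prefix = 17 + 3 = 20
Each subnet has 4096 addresses
  158.60.0.0/20
  158.60.16.0/20
  158.60.32.0/20
  158.60.48.0/20
  158.60.64.0/20
  158.60.80.0/20
  158.60.96.0/20
  158.60.112.0/20
Subnets: 158.60.0.0/20, 158.60.16.0/20, 158.60.32.0/20, 158.60.48.0/20, 158.60.64.0/20, 158.60.80.0/20, 158.60.96.0/20, 158.60.112.0/20


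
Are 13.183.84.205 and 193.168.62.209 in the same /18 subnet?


Mask: 255.255.192.0
13.183.84.205 AND mask = 13.183.64.0
193.168.62.209 AND mask = 193.168.0.0
No, different subnets (13.183.64.0 vs 193.168.0.0)


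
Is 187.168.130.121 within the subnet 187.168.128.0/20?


Subnet network: 187.168.128.0
Test IP AND mask: 187.168.128.0
Yes, 187.168.130.121 is in 187.168.128.0/20
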